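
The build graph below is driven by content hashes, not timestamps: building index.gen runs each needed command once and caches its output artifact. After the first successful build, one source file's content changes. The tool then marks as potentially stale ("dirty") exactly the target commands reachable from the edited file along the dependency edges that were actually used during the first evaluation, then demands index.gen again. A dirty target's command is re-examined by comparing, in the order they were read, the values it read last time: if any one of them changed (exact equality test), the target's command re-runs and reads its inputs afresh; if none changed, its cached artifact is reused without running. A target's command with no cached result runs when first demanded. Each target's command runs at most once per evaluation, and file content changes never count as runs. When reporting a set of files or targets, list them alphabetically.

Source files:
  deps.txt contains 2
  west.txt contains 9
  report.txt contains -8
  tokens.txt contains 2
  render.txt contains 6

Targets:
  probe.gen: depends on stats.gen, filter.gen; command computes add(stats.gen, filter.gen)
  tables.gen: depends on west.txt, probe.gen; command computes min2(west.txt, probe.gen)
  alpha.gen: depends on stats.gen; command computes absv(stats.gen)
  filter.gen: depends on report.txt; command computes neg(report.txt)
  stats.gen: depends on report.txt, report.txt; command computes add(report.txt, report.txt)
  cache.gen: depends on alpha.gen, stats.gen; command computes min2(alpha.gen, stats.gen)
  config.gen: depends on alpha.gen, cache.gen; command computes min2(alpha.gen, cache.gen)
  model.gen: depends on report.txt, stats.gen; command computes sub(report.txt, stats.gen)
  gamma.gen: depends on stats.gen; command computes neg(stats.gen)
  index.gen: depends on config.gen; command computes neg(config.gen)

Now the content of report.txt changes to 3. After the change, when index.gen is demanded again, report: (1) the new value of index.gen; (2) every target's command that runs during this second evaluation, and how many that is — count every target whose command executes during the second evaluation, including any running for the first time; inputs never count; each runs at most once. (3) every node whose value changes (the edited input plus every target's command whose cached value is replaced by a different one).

index.gen now evaluates to -6.
Run set: alpha.gen, cache.gen, config.gen, index.gen, stats.gen (5 run).
Changed values: alpha.gen, cache.gen, config.gen, index.gen, report.txt, stats.gen.

Initial pass — values computed on the first demand:
  stats.gen = add(-8, -8) = -16
  alpha.gen = absv(-16) = 16
  cache.gen = min2(16, -16) = -16
  config.gen = min2(16, -16) = -16
  index.gen = neg(-16) = 16

Second demand — change propagation:
  stats.gen: re-runs because report.txt -8->3; report.txt -8->3; new result 6.
  alpha.gen: re-runs because stats.gen -16->6; new result 6.
  cache.gen: re-runs because alpha.gen 16->6; stats.gen -16->6; new result 6.
  config.gen: re-runs because alpha.gen 16->6; cache.gen -16->6; new result 6.
  index.gen: re-runs because config.gen -16->6; new result -6.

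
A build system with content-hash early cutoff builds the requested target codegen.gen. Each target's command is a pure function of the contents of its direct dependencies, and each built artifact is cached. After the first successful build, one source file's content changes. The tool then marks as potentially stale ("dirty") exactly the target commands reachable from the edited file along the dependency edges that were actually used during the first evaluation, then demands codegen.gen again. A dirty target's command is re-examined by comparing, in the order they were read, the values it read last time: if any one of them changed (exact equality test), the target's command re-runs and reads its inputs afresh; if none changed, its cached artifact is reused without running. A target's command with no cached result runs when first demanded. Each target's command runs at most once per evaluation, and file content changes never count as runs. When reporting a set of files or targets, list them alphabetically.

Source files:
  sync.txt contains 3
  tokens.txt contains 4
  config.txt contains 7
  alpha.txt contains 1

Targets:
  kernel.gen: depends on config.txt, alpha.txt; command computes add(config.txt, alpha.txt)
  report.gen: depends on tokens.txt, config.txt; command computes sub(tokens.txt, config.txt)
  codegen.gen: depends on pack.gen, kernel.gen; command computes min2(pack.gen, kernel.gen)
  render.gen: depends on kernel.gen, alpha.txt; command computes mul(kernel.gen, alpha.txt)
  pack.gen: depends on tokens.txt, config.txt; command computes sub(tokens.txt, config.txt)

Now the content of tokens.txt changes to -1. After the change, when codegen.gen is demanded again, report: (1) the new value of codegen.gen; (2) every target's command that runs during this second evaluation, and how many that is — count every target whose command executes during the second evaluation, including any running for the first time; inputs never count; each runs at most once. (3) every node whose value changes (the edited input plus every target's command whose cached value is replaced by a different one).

New value of codegen.gen: -8.
Target commands that run: codegen.gen, pack.gen — 2 in total.
Values that change: codegen.gen, pack.gen, tokens.txt.

First evaluation (everything demanded from the output):
  kernel.gen = add(7, 1) = 8
  pack.gen = sub(4, 7) = -3
  codegen.gen = min2(-3, 8) = -3

Propagation after the edit:
  pack.gen: runs — tokens.txt 4->-1; result -8.
  codegen.gen: runs — pack.gen -3->-8; result -8.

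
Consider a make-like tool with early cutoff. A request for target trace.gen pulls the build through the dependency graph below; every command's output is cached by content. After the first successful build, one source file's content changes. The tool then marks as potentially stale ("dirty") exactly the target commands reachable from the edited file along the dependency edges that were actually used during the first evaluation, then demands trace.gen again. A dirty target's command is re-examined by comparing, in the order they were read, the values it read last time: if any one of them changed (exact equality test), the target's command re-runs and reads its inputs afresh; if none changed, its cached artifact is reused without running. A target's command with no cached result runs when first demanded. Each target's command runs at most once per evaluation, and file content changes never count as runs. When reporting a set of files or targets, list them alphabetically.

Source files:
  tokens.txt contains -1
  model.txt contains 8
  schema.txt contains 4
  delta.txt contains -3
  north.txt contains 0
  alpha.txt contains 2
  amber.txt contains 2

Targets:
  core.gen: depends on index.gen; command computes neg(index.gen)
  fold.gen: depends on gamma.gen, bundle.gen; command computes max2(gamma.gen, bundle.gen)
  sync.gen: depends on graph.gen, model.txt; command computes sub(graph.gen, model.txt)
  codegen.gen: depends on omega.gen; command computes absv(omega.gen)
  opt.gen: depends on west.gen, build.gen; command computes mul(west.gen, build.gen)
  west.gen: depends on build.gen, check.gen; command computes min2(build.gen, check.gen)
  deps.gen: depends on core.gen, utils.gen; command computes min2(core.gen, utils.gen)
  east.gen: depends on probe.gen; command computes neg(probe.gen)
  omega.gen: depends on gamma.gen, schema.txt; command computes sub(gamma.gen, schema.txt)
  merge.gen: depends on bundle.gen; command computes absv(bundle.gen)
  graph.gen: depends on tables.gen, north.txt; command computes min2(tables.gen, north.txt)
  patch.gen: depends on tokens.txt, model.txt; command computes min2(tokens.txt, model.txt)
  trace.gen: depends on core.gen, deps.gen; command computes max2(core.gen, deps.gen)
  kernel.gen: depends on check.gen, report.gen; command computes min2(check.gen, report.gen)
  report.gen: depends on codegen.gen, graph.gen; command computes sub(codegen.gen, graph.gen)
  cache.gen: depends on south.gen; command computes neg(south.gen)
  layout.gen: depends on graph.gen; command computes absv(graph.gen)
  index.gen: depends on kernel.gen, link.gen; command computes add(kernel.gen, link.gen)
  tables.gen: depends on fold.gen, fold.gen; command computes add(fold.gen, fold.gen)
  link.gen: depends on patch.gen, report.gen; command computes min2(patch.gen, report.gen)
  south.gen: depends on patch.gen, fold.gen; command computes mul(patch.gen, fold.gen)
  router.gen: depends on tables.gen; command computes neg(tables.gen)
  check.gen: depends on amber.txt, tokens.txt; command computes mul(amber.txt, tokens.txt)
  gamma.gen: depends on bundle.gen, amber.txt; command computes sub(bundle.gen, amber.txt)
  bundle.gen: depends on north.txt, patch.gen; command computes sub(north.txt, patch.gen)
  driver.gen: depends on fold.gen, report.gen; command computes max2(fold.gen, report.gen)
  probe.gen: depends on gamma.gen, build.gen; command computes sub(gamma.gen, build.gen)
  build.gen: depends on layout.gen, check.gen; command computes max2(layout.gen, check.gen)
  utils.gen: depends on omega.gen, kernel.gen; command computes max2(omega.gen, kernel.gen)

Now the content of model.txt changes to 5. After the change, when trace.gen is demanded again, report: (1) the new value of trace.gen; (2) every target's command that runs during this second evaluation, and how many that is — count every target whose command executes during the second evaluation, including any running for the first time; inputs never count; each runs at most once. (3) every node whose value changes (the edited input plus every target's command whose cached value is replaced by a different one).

Demanding trace.gen again yields 3.
1 target commands run: patch.gen.
The nodes whose values change: model.txt.
Note the absorption at patch.gen: it re-runs yet its value is the same, leaving the output's value untouched.

First demand of the output computes:
  check.gen = mul(2, -1) = -2
  patch.gen = min2(-1, 8) = -1
  bundle.gen = sub(0, -1) = 1
  gamma.gen = sub(1, 2) = -1
  fold.gen = max2(-1, 1) = 1
  omega.gen = sub(-1, 4) = -5
  codegen.gen = absv(-5) = 5
  tables.gen = add(1, 1) = 2
  graph.gen = min2(2, 0) = 0
  report.gen = sub(5, 0) = 5
  kernel.gen = min2(-2, 5) = -2
  link.gen = min2(-1, 5) = -1
  index.gen = add(-2, -1) = -3
  core.gen = neg(-3) = 3
  utils.gen = max2(-5, -2) = -2
  deps.gen = min2(3, -2) = -2
  trace.gen = max2(3, -2) = 3

After the edit, cleaning proceeds:
  patch.gen: a read changed (model.txt 8->5) — executes, giving -1 — identical to its old value.
  bundle.gen: dirty, but its reads are unchanged (north.txt unchanged, patch.gen unchanged); cached 1 stands.
  gamma.gen: dirty, but its reads are unchanged (bundle.gen unchanged, amber.txt unchanged); cached -1 stands.
  fold.gen: dirty, but its reads are unchanged (gamma.gen unchanged, bundle.gen unchanged); cached 1 stands.
  omega.gen: dirty, but its reads are unchanged (gamma.gen unchanged, schema.txt unchanged); cached -5 stands.
  codegen.gen: dirty, but its reads are unchanged (omega.gen unchanged); cached 5 stands.
  tables.gen: dirty, but its reads are unchanged (fold.gen unchanged, fold.gen unchanged); cached 2 stands.
  graph.gen: dirty, but its reads are unchanged (tables.gen unchanged, north.txt unchanged); cached 0 stands.
  report.gen: dirty, but its reads are unchanged (codegen.gen unchanged, graph.gen unchanged); cached 5 stands.
  kernel.gen: dirty, but its reads are unchanged (check.gen unchanged, report.gen unchanged); cached -2 stands.
  link.gen: dirty, but its reads are unchanged (patch.gen unchanged, report.gen unchanged); cached -1 stands.
  index.gen: dirty, but its reads are unchanged (kernel.gen unchanged, link.gen unchanged); cached -3 stands.
  core.gen: dirty, but its reads are unchanged (index.gen unchanged); cached 3 stands.
  utils.gen: dirty, but its reads are unchanged (omega.gen unchanged, kernel.gen unchanged); cached -2 stands.
  deps.gen: dirty, but its reads are unchanged (core.gen unchanged, utils.gen unchanged); cached -2 stands.
  trace.gen: dirty, but its reads are unchanged (core.gen unchanged, deps.gen unchanged); cached 3 stands.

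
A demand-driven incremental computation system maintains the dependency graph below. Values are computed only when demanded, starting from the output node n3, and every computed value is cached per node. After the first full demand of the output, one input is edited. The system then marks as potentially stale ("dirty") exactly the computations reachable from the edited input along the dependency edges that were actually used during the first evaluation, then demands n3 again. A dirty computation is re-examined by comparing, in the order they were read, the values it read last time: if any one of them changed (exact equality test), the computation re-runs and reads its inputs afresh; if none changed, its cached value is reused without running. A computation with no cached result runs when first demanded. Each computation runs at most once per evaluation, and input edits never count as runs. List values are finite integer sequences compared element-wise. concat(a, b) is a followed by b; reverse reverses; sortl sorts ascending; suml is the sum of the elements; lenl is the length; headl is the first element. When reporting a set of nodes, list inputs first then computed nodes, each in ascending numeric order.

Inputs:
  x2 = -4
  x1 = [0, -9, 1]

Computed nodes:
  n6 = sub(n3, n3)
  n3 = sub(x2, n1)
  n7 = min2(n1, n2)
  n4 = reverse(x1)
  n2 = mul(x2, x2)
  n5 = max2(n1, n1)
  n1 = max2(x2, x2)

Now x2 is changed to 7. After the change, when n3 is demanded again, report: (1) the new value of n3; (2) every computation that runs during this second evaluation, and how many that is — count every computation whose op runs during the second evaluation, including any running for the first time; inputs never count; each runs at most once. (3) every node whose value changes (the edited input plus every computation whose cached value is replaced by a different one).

First evaluation (everything demanded from the output):
  n1 = max2(-4, -4) = -4
  n3 = sub(-4, -4) = 0

Propagation after the edit:
  n1: runs — x2 -4->7; x2 -4->7; result 7.
  n3: runs — x2 -4->7; n1 -4->7; result 0 (same value as before).

New value of n3: 0.
Computations that run: n1, n3 — 2 in total.
Values that change: x2, n1.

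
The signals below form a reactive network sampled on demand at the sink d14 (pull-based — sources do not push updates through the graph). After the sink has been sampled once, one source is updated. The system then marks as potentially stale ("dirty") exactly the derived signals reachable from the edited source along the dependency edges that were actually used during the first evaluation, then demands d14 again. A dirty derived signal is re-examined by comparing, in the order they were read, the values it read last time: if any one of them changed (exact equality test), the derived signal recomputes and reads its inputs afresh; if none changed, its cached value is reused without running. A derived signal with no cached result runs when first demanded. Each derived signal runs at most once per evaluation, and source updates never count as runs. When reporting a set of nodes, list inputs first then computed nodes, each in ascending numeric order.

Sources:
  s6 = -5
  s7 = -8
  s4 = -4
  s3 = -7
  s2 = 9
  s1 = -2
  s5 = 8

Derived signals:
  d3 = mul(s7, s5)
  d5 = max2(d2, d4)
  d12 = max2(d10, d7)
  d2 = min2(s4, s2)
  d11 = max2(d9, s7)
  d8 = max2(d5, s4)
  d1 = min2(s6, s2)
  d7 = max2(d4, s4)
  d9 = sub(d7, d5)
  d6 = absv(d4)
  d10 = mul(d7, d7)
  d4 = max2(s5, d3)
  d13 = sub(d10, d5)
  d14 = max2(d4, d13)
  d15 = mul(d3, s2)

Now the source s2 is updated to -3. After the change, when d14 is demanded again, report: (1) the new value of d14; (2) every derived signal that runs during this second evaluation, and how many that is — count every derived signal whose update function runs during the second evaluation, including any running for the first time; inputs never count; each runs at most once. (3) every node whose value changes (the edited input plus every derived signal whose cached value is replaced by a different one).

Initial pass — values computed on the first demand:
  d2 = min2(-4, 9) = -4
  d3 = mul(-8, 8) = -64
  d4 = max2(8, -64) = 8
  d5 = max2(-4, 8) = 8
  d7 = max2(8, -4) = 8
  d10 = mul(8, 8) = 64
  d13 = sub(64, 8) = 56
  d14 = max2(8, 56) = 56

Second demand — change propagation:
  d2: re-runs because s2 9->-3; new result -4 (unchanged).
  d5: re-examined; everything it read last time is the same (d2 unchanged, d4 unchanged) — cache 8 kept, no run.
  d13: re-examined; everything it read last time is the same (d10 unchanged, d5 unchanged) — cache 56 kept, no run.
  d14: re-examined; everything it read last time is the same (d4 unchanged, d13 unchanged) — cache 56 kept, no run.

The important point: d2 recomputes to an identical value, and the output ends up unchanged.

d14 now evaluates to 56.
Run set: d2 (1 run).
Changed values: s2.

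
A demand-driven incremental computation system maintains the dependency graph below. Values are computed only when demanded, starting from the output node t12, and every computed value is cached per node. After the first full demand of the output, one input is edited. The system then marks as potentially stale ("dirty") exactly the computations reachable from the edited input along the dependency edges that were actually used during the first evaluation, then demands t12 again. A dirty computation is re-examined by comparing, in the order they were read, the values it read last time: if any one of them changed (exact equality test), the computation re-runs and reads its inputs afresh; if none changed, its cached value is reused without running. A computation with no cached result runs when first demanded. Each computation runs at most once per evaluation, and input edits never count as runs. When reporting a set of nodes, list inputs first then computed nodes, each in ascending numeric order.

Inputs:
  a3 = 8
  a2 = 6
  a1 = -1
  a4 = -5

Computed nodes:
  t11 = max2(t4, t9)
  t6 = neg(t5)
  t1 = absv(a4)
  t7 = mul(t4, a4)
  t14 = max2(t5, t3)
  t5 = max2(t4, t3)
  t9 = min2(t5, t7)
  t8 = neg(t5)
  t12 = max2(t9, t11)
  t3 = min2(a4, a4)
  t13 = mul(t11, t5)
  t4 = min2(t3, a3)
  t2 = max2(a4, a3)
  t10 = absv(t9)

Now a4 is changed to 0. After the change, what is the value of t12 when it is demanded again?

First evaluation (everything demanded from the output):
  t3 = min2(-5, -5) = -5
  t4 = min2(-5, 8) = -5
  t5 = max2(-5, -5) = -5
  t7 = mul(-5, -5) = 25
  t9 = min2(-5, 25) = -5
  t11 = max2(-5, -5) = -5
  t12 = max2(-5, -5) = -5

Propagation after the edit:
  t3: runs — a4 -5->0; a4 -5->0; result 0.
  t4: runs — t3 -5->0; result 0.
  t5: runs — t4 -5->0; t3 -5->0; result 0.
  t7: runs — t4 -5->0; a4 -5->0; result 0.
  t9: runs — t5 -5->0; t7 25->0; result 0.
  t11: runs — t4 -5->0; t9 -5->0; result 0.
  t12: runs — t9 -5->0; t11 -5->0; result 0.

New value of t12: 0.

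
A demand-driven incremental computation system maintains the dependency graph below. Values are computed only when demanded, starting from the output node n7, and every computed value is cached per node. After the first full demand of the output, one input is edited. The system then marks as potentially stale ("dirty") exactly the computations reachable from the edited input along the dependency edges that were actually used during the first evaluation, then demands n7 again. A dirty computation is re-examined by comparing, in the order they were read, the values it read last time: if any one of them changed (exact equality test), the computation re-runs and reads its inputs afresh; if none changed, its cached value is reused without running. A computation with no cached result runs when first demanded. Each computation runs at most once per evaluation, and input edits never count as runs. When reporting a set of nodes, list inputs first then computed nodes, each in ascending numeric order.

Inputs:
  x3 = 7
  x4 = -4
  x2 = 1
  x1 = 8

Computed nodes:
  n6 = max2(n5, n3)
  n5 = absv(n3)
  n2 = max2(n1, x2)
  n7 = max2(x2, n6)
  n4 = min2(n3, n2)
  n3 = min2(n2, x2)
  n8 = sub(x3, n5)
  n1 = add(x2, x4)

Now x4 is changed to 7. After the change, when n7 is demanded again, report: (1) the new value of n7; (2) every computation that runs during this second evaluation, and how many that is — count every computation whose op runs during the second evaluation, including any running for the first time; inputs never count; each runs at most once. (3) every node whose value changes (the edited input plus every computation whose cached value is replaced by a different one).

First evaluation (everything demanded from the output):
  n1 = add(1, -4) = -3
  n2 = max2(-3, 1) = 1
  n3 = min2(1, 1) = 1
  n5 = absv(1) = 1
  n6 = max2(1, 1) = 1
  n7 = max2(1, 1) = 1

Propagation after the edit:
  n1: runs — x4 -4->7; result 8.
  n2: runs — n1 -3->8; result 8.
  n3: runs — n2 1->8; result 1 (same value as before).
  n5: checked — values it read are unchanged (n3 unchanged); reused cached 1 without running.
  n6: checked — values it read are unchanged (n5 unchanged, n3 unchanged); reused cached 1 without running.
  n7: checked — values it read are unchanged (x2 unchanged, n6 unchanged); reused cached 1 without running.

Key observation: the change is absorbed at n3 — it re-runs but produces the same value, and the output's value is unchanged.

New value of n7: 1.
Computations that run: n1, n2, n3 — 3 in total.
Values that change: x4, n1, n2.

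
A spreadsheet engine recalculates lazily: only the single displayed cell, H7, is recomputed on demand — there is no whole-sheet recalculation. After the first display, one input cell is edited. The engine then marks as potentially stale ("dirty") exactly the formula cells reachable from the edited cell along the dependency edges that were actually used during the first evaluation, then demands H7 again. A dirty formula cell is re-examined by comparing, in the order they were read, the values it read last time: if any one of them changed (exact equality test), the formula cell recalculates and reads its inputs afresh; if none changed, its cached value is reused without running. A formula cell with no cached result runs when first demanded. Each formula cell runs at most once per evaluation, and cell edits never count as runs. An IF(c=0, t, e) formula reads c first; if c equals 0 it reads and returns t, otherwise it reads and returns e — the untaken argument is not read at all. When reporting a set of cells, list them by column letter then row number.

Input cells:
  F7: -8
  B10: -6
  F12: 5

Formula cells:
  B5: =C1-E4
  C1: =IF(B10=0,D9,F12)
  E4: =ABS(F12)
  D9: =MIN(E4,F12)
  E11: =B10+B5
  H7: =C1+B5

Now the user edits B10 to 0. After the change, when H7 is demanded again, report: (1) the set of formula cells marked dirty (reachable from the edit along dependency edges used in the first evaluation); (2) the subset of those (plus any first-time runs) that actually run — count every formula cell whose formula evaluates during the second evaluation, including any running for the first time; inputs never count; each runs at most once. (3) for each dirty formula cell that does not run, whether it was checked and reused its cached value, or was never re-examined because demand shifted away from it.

First evaluation (everything demanded from the output):
  C1 = IF(B10=0: B10=-6 -> else branch F12) = 5
  E4 = ABS(5) = 5
  B5 = 5 - 5 = 0
  H7 = 5 + 0 = 5

Propagation after the edit:
  D9: demanded for the first time — runs, produces 5.
  C1: runs — B10 -6->0; result 5 (same value as before).
  B5: checked — values it read are unchanged (C1 unchanged, E4 unchanged); reused cached 0 without running.
  H7: checked — values it read are unchanged (C1 unchanged, B5 unchanged); reused cached 5 without running.

Key observation: a condition flipped, so demand reaches new nodes — D9 runs for the first time.

Marked dirty: B5, C1, H7.
Formula cells that run: C1, D9 — 2 in total.
Checked but reused from cache: B5, H7.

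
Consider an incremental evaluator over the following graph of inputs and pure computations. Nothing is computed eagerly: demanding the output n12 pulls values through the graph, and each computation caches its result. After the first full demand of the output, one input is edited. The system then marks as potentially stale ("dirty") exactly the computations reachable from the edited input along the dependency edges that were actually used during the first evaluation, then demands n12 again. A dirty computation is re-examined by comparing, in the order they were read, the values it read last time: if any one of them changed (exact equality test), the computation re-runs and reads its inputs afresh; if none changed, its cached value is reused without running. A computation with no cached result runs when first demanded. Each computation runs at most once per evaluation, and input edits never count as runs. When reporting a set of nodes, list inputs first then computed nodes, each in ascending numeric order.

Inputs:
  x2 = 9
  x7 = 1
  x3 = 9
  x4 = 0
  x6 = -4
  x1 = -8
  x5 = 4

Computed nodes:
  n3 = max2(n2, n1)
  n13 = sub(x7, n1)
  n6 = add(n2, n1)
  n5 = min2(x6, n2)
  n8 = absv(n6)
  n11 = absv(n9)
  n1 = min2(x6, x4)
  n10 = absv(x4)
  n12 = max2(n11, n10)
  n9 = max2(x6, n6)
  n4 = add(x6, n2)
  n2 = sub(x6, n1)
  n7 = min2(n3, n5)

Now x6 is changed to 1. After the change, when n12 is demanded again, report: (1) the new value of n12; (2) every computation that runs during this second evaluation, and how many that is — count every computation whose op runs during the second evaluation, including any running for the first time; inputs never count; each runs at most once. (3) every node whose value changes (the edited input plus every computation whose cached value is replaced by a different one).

Initial pass — values computed on the first demand:
  n1 = min2(-4, 0) = -4
  n2 = sub(-4, -4) = 0
  n6 = add(0, -4) = -4
  n9 = max2(-4, -4) = -4
  n10 = absv(0) = 0
  n11 = absv(-4) = 4
  n12 = max2(4, 0) = 4

Second demand — change propagation:
  n1: re-runs because x6 -4->1; new result 0.
  n2: re-runs because x6 -4->1; n1 -4->0; new result 1.
  n6: re-runs because n2 0->1; n1 -4->0; new result 1.
  n9: re-runs because x6 -4->1; n6 -4->1; new result 1.
  n11: re-runs because n9 -4->1; new result 1.
  n12: re-runs because n11 4->1; new result 1.

n12 now evaluates to 1.
Run set: n1, n2, n6, n9, n11, n12 (6 run).
Changed values: x6, n1, n2, n6, n9, n11, n12.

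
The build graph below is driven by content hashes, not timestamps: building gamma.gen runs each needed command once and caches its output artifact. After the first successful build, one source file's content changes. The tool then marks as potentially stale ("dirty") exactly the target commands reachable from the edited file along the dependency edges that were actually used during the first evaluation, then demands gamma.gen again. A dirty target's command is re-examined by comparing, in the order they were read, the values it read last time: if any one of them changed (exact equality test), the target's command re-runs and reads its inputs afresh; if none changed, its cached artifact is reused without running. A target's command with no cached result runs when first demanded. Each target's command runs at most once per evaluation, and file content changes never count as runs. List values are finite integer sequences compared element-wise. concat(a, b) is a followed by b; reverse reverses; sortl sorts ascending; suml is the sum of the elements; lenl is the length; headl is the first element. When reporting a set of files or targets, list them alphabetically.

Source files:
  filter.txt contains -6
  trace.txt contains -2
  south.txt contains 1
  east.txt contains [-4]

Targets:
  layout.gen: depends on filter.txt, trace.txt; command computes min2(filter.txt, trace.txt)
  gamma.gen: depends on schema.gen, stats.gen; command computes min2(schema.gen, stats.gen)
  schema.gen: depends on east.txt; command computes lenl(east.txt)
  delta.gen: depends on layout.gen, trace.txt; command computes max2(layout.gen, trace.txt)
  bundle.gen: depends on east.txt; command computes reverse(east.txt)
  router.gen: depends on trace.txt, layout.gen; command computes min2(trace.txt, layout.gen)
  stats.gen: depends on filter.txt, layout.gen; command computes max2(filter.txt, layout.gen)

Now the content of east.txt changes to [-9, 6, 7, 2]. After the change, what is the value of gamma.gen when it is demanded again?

Initial pass — values computed on the first demand:
  layout.gen = min2(-6, -2) = -6
  schema.gen = lenl([-4]) = 1
  stats.gen = max2(-6, -6) = -6
  gamma.gen = min2(1, -6) = -6

Second demand — change propagation:
  schema.gen: re-runs because east.txt [-4]->[-9, 6, 7, 2]; new result 4.
  gamma.gen: re-runs because schema.gen 1->4; new result -6 (unchanged).

gamma.gen now evaluates to -6.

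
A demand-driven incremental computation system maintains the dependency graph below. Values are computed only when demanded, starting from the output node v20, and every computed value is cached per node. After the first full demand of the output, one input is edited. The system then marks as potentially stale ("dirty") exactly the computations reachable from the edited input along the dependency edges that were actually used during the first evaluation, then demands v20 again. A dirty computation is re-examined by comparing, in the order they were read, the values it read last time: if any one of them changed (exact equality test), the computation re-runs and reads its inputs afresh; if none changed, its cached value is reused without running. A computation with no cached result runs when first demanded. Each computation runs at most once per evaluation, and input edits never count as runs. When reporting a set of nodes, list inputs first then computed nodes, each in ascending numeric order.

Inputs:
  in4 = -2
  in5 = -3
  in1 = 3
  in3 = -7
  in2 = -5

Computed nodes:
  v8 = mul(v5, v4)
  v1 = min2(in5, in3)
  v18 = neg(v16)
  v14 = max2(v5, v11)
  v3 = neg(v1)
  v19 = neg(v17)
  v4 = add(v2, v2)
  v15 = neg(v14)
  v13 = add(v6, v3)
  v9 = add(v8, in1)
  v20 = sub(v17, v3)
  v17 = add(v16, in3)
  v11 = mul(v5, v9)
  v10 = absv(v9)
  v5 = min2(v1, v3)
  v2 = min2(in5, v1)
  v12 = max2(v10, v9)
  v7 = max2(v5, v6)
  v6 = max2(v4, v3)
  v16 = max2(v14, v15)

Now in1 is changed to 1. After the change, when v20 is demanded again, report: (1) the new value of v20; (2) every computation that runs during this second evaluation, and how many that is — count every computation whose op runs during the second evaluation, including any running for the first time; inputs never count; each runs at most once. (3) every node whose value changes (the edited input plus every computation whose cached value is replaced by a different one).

First evaluation (everything demanded from the output):
  v1 = min2(-3, -7) = -7
  v2 = min2(-3, -7) = -7
  v3 = neg(-7) = 7
  v4 = add(-7, -7) = -14
  v5 = min2(-7, 7) = -7
  v8 = mul(-7, -14) = 98
  v9 = add(98, 3) = 101
  v11 = mul(-7, 101) = -707
  v14 = max2(-7, -707) = -7
  v15 = neg(-7) = 7
  v16 = max2(-7, 7) = 7
  v17 = add(7, -7) = 0
  v20 = sub(0, 7) = -7

Propagation after the edit:
  v9: runs — in1 3->1; result 99.
  v11: runs — v9 101->99; result -693.
  v14: runs — v11 -707->-693; result -7 (same value as before).
  v15: checked — values it read are unchanged (v14 unchanged); reused cached 7 without running.
  v16: checked — values it read are unchanged (v14 unchanged, v15 unchanged); reused cached 7 without running.
  v17: checked — values it read are unchanged (v16 unchanged, in3 unchanged); reused cached 0 without running.
  v20: checked — values it read are unchanged (v17 unchanged, v3 unchanged); reused cached -7 without running.

Key observation: the change is absorbed at v14 — it re-runs but produces the same value, and the output's value is unchanged.

New value of v20: -7.
Computations that run: v9, v11, v14 — 3 in total.
Values that change: in1, v9, v11.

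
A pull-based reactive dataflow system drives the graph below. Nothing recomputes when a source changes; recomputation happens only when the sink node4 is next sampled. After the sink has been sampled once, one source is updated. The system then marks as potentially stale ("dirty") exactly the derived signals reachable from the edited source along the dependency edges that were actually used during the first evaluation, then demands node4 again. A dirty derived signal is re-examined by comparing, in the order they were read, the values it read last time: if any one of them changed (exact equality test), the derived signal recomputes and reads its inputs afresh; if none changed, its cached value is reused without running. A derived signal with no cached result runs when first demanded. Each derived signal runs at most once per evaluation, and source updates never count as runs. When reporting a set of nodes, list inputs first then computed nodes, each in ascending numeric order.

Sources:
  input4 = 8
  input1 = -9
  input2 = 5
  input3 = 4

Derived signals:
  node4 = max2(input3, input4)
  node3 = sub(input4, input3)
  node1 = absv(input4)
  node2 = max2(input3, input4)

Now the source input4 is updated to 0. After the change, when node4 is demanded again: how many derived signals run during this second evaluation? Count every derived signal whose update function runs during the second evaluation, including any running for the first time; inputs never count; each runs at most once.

Derived signals that run: node4 — 1 in total.

First evaluation (everything demanded from the output):
  node4 = max2(4, 8) = 8

Propagation after the edit:
  node4: runs — input4 8->0; result 4.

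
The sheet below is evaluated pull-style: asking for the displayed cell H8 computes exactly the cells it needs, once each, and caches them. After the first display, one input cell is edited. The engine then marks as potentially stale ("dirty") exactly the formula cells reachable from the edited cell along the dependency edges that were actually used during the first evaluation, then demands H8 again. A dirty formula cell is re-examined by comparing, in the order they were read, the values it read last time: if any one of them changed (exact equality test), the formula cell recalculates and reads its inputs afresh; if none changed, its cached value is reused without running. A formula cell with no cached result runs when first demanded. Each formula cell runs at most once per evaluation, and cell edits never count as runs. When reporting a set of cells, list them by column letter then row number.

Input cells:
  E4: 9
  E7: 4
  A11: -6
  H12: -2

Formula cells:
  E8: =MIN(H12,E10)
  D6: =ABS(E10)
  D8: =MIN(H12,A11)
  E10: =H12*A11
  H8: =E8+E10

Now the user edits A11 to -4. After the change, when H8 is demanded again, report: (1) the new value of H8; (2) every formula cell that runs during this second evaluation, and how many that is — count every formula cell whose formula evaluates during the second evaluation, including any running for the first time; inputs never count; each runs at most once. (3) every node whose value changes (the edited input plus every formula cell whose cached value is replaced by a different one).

First demand of the output computes:
  E10 = -2 * -6 = 12
  E8 = MIN(-2, 12) = -2
  H8 = -2 + 12 = 10

After the edit, cleaning proceeds:
  E10: a read changed (A11 -6->-4) — executes, giving 8.
  E8: a read changed (E10 12->8) — executes, giving -2 — identical to its old value.
  H8: a read changed (E10 12->8) — executes, giving 6.

Demanding H8 again yields 6.
3 formula cells run: E8, E10, H8.
The nodes whose values change: A11, E10, H8.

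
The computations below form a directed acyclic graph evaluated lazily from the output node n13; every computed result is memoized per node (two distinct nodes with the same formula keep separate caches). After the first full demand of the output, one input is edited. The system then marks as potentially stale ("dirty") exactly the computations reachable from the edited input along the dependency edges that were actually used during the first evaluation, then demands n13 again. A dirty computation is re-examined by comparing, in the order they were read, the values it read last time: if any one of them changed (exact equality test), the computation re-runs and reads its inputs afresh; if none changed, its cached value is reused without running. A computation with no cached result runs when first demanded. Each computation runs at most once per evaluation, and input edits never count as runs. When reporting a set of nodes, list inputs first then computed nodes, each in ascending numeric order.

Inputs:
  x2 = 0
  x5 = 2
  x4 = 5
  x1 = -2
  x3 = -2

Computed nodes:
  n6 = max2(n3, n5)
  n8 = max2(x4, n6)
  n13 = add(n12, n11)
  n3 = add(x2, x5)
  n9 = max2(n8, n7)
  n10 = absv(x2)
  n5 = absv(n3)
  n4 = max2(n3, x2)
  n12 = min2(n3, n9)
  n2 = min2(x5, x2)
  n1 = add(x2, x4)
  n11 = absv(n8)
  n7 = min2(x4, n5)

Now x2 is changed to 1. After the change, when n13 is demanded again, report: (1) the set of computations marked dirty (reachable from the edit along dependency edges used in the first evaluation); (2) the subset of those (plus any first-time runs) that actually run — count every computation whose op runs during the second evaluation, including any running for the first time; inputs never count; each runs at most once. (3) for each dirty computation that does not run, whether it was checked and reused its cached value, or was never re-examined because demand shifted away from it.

The edit dirties: n3, n5, n6, n7, n8, n9, n11, n12, n13.
8 computations run: n3, n5, n6, n7, n8, n9, n12, n13.
Cache hits after checking: n11.
Note where the cutoff bites: n11 is checked, finds nothing changed, and keeps its cache.

First demand of the output computes:
  n3 = add(0, 2) = 2
  n5 = absv(2) = 2
  n6 = max2(2, 2) = 2
  n7 = min2(5, 2) = 2
  n8 = max2(5, 2) = 5
  n9 = max2(5, 2) = 5
  n11 = absv(5) = 5
  n12 = min2(2, 5) = 2
  n13 = add(2, 5) = 7

After the edit, cleaning proceeds:
  n3: a read changed (x2 0->1) — executes, giving 3.
  n5: a read changed (n3 2->3) — executes, giving 3.
  n6: a read changed (n3 2->3; n5 2->3) — executes, giving 3.
  n7: a read changed (n5 2->3) — executes, giving 3.
  n8: a read changed (n6 2->3) — executes, giving 5 — identical to its old value.
  n9: a read changed (n7 2->3) — executes, giving 5 — identical to its old value.
  n11: dirty, but its reads are unchanged (n8 unchanged); cached 5 stands.
  n12: a read changed (n3 2->3) — executes, giving 3.
  n13: a read changed (n12 2->3) — executes, giving 8.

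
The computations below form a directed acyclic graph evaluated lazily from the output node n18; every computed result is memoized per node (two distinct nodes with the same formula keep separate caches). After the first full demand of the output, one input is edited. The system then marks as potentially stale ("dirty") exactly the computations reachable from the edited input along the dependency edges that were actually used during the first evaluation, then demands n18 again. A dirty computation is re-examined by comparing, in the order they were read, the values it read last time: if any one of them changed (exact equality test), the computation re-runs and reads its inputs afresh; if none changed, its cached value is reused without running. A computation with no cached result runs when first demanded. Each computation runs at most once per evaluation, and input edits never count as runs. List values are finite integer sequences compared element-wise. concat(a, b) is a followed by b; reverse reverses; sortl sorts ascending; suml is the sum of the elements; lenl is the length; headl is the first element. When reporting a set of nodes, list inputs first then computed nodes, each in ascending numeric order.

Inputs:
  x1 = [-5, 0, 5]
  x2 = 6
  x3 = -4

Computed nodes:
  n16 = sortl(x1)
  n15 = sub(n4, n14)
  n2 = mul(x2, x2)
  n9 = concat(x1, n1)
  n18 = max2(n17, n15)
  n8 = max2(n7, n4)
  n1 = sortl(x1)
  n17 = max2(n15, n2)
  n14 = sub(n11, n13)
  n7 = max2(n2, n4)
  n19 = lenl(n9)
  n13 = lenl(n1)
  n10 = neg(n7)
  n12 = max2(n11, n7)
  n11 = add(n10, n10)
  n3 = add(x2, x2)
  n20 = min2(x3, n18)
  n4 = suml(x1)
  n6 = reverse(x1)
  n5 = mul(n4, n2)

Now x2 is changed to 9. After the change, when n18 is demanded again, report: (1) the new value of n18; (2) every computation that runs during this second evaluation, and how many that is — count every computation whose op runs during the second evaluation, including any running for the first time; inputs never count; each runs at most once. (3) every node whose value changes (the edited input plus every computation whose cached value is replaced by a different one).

Demanding n18 again yields 165.
8 computations run: n2, n7, n10, n11, n14, n15, n17, n18.
The nodes whose values change: x2, n2, n7, n10, n11, n14, n15, n17, n18.

First demand of the output computes:
  n1 = sortl([-5, 0, 5]) = [-5, 0, 5]
  n2 = mul(6, 6) = 36
  n4 = suml([-5, 0, 5]) = 0
  n7 = max2(36, 0) = 36
  n10 = neg(36) = -36
  n11 = add(-36, -36) = -72
  n13 = lenl([-5, 0, 5]) = 3
  n14 = sub(-72, 3) = -75
  n15 = sub(0, -75) = 75
  n17 = max2(75, 36) = 75
  n18 = max2(75, 75) = 75

After the edit, cleaning proceeds:
  n2: a read changed (x2 6->9; x2 6->9) — executes, giving 81.
  n7: a read changed (n2 36->81) — executes, giving 81.
  n10: a read changed (n7 36->81) — executes, giving -81.
  n11: a read changed (n10 -36->-81; n10 -36->-81) — executes, giving -162.
  n14: a read changed (n11 -72->-162) — executes, giving -165.
  n15: a read changed (n14 -75->-165) — executes, giving 165.
  n17: a read changed (n15 75->165; n2 36->81) — executes, giving 165.
  n18: a read changed (n17 75->165; n15 75->165) — executes, giving 165.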